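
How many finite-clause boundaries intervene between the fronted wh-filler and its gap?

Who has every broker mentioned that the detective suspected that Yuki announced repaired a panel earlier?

"who" is extracted from the subject of "repaired".
Boundaries crossed, outermost first: [that], [that], [Ø] — 3 in total.

3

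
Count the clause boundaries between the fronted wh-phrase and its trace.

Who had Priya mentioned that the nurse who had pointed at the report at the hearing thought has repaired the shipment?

2

"who" is extracted from the subject of "repaired".
Boundaries crossed, outermost first: [that], [Ø] — 2 in total.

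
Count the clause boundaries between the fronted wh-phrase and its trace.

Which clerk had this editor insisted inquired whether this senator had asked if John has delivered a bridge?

"which clerk" is extracted from the subject of "inquired".
Boundaries crossed, outermost first: [Ø] — 1 in total.

1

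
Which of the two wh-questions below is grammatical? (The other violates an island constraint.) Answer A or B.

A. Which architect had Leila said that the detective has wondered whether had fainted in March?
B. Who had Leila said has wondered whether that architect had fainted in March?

B

In A, the wh-phrase is extracted from inside a wh-island (introduced by "whether"), which blocks movement.
In B, the extraction path crosses only that-complement boundaries, which are transparent.
So B is grammatical.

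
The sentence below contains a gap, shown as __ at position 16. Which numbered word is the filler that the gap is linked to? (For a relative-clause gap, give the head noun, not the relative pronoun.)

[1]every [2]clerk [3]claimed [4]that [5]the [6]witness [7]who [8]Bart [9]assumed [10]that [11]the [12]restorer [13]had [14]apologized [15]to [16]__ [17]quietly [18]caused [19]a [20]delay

The gap at 16 is the prepositional object of "apologized", inside a relative clause.
The relative pronoun is "who" (word 7); it is bound by the head noun immediately before it.
Its filler is the head noun "witness", at word 6.

6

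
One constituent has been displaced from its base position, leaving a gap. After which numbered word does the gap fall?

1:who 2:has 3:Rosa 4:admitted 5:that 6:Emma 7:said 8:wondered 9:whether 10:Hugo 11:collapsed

The displaced element is "who" (word 1).
It is linked across 2 clause boundaries (that → Ø).
It functions as the subject of "wondered", so the gap sits immediately after word 7 ("said").
Base order: Rosa has admitted that Emma said that who wondered whether Hugo collapsed.

7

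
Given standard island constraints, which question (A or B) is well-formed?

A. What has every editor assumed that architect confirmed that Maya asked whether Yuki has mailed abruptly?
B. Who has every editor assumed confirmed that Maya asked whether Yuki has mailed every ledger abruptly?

In A, the wh-phrase is extracted from inside a wh-island (introduced by "whether"), which blocks movement.
In B, the extraction path crosses only that-complement boundaries, which are transparent.
So B is grammatical.

B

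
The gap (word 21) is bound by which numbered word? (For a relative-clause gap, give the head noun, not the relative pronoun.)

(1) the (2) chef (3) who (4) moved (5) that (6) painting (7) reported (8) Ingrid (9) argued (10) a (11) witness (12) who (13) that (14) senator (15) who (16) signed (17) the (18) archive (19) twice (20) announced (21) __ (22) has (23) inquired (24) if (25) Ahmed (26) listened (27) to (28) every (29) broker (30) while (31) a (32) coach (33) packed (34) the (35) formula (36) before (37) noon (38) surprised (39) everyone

11

The gap at 21 is the subject of "inquired", inside a relative clause.
The relative pronoun is "who" (word 12); it is bound by the head noun immediately before it.
Its filler is the head noun "witness", at word 11.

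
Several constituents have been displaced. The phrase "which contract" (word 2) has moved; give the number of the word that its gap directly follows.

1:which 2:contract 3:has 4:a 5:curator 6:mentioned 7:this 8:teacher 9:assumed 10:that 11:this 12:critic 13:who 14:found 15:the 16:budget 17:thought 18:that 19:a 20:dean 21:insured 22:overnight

21

The displaced element is "which contract" (word 2).
It is linked across 3 clause boundaries (Ø → that → that).
It functions as the direct object of "insured", so the gap sits immediately after word 21 ("insured").
Base order: A curator has mentioned this teacher assumed that this critic who found the budget thought that a dean insured which contract overnight.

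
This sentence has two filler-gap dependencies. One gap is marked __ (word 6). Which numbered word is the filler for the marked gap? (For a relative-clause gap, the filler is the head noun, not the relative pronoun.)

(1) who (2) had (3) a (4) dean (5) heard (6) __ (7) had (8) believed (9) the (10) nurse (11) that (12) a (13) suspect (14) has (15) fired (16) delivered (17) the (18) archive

1

The marked gap is the subject of "believed".
Its filler is the fronted wh-phrase "who", at word 1.
(The other dependency links word 10 to a gap after word 15.)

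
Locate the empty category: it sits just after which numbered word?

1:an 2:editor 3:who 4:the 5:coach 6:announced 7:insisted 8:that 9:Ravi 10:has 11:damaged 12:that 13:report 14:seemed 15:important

The displaced element is "an editor" (word 2).
It is linked across 1 clause boundary (Ø).
It functions as the subject of "insisted", so the gap sits immediately after word 6 ("announced").
Base order: The coach announced that an editor insisted that Ravi has damaged that report.

6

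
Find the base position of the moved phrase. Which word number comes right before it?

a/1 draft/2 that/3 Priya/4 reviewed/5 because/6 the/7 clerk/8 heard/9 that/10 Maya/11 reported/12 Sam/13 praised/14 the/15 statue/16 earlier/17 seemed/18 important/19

5

The displaced element is "a draft" (word 2).
It functions as the direct object of "reviewed", so the gap sits immediately after word 5 ("reviewed").
Base order: Priya reviewed a draft because the clerk heard that Maya reported Sam praised the statue earlier.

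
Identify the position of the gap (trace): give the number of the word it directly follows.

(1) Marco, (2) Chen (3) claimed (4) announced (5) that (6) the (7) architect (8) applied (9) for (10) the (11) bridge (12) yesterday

The displaced element is "Marco" (word 1).
It is linked across 1 clause boundary (Ø).
It functions as the subject of "announced", so the gap sits immediately after word 3 ("claimed").
Base order: Chen claimed Marco announced that the architect applied for the bridge yesterday.

3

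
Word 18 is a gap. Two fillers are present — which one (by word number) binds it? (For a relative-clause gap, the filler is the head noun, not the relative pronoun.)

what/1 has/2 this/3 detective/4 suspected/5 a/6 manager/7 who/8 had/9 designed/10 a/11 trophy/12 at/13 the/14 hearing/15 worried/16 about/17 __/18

1

The marked gap is the object of the preposition "about" of "worried".
Its filler is the fronted wh-phrase "what", at word 1.
(The other dependency links word 7 to a gap after word 8.)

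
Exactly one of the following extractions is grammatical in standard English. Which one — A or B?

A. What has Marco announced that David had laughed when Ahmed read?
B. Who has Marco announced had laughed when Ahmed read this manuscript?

B

In A, the wh-phrase is extracted from inside an adjunct island (introduced by "when"), which blocks movement.
In B, the extraction path crosses only that-complement boundaries, which are transparent.
So B is grammatical.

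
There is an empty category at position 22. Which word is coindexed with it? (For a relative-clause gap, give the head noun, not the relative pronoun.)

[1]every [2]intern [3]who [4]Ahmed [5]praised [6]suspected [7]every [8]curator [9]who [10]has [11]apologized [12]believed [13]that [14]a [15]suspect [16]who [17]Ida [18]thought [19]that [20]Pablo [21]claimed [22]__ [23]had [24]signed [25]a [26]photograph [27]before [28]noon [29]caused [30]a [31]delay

15

The gap at 22 is the subject of "signed", inside a relative clause.
The relative pronoun is "who" (word 16); it is bound by the head noun immediately before it.
Its filler is the head noun "suspect", at word 15.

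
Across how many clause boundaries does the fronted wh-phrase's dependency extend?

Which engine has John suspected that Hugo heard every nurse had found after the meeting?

"which engine" is extracted from the object of "found".
Boundaries crossed, outermost first: [that], [Ø] — 2 in total.

2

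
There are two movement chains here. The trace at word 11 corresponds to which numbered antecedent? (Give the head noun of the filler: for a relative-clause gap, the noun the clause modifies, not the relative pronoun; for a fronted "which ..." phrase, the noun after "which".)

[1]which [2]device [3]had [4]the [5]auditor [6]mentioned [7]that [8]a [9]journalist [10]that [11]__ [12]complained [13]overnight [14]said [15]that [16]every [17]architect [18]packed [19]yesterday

9

The marked gap is inside the relative clause, the subject of "complained".
Its filler is the head noun "journalist" (via "that"), at word 9.
(The other dependency links word 2 to a gap after word 18.)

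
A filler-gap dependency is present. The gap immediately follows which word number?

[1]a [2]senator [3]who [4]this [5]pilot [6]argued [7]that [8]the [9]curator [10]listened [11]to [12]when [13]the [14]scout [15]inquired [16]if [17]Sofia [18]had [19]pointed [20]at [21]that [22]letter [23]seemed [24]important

11

The displaced element is "a senator" (word 2).
It is linked across 1 clause boundary (that).
It functions as the object of the preposition "to" of "listened", so the gap sits immediately after word 11 ("to").
Base order: This pilot argued that the curator listened to a senator when the scout inquired if Sofia had pointed at that letter.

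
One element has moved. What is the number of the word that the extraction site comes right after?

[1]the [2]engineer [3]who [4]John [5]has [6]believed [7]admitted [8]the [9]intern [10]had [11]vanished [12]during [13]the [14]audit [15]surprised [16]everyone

The displaced element is "the engineer" (word 2).
It is linked across 1 clause boundary (Ø).
It functions as the subject of "admitted", so the gap sits immediately after word 6 ("believed").
Base order: John has believed that the engineer admitted the intern had vanished during the audit.

6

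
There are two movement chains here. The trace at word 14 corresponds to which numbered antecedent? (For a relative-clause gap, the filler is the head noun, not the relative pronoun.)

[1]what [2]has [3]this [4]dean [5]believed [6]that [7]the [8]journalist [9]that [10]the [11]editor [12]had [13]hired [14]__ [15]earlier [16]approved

The marked gap is inside the relative clause, the direct object of "hired".
Its filler is the head noun "journalist" (via "that"), at word 8.
(The other dependency links word 1 to a gap after word 16.)

8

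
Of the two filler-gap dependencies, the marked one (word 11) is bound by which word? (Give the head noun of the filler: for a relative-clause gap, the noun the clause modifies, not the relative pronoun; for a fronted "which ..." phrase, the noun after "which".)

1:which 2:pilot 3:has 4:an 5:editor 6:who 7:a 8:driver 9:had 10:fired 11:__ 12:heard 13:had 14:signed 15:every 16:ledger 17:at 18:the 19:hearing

The marked gap is inside the relative clause, the direct object of "fired".
Its filler is the head noun "editor" (via "who"), at word 5.
(The other dependency links word 2 to a gap after word 12.)

5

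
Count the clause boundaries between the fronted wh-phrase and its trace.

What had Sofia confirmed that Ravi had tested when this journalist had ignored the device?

"what" is extracted from the object of "tested".
Boundaries crossed, outermost first: [that] — 1 in total.

1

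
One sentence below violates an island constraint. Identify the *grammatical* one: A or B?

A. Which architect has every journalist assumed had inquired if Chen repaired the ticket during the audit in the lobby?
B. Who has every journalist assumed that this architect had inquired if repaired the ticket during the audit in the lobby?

In B, the wh-phrase is extracted from inside a wh-island (introduced by "if"), which blocks movement.
In A, the extraction path crosses only that-complement boundaries, which are transparent.
So A is grammatical.

A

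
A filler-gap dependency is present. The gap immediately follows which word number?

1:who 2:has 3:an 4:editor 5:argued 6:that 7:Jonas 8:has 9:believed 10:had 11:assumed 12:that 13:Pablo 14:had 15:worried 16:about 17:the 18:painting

9

The displaced element is "who" (word 1).
It is linked across 2 clause boundaries (that → Ø).
It functions as the subject of "assumed", so the gap sits immediately after word 9 ("believed").
Base order: An editor has argued that Jonas has believed that who had assumed that Pablo had worried about the painting.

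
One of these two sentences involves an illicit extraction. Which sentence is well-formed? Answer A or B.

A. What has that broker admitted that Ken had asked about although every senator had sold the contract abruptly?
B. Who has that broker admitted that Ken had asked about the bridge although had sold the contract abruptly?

In B, the wh-phrase is extracted from inside an adjunct island (introduced by "although"), which blocks movement.
In A, the extraction path crosses only that-complement boundaries, which are transparent.
So A is grammatical.

A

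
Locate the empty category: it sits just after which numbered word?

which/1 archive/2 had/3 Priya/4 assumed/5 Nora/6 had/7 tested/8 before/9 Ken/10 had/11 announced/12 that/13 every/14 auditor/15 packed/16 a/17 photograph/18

The displaced element is "which archive" (word 2).
It is linked across 1 clause boundary (Ø).
It functions as the direct object of "tested", so the gap sits immediately after word 8 ("tested").
Base order: Priya had assumed Nora had tested which archive before Ken had announced that every auditor packed a photograph.

8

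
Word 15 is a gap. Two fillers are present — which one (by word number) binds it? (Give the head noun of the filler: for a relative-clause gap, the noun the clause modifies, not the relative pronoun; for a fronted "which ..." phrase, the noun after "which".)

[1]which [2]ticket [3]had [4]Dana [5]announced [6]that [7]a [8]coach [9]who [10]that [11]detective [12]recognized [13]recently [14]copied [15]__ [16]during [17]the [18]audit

2

The marked gap is the direct object of "copied".
Its filler is the fronted wh-phrase "which ticket", at word 2.
(The other dependency links word 8 to a gap after word 12.)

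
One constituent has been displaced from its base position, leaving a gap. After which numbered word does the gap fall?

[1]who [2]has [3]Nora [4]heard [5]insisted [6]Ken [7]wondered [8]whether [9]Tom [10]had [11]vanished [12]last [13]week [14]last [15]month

The displaced element is "who" (word 1).
It is linked across 1 clause boundary (Ø).
It functions as the subject of "insisted", so the gap sits immediately after word 4 ("heard").
Base order: Nora has heard that who insisted Ken wondered whether Tom had vanished last week last month.

4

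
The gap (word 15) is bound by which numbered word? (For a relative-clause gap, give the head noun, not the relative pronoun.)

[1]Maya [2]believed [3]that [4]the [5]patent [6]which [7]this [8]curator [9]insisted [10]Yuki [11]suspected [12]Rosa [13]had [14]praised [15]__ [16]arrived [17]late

The gap at 15 is the object of "praised", inside a relative clause.
The relative pronoun is "which" (word 6); it is bound by the head noun immediately before it.
Its filler is the head noun "patent", at word 5.

5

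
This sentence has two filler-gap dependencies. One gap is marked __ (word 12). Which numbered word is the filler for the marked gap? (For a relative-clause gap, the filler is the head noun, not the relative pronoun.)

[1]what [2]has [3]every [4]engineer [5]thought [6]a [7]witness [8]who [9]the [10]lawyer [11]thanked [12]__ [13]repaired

The marked gap is inside the relative clause, the direct object of "thanked".
Its filler is the head noun "witness" (via "who"), at word 7.
(The other dependency links word 1 to a gap after word 13.)

7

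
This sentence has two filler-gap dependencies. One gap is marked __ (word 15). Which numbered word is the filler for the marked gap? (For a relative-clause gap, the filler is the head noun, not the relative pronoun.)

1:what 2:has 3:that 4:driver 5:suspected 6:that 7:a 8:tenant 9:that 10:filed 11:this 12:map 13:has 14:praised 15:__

1

The marked gap is the direct object of "praised".
Its filler is the fronted wh-phrase "what", at word 1.
(The other dependency links word 8 to a gap after word 9.)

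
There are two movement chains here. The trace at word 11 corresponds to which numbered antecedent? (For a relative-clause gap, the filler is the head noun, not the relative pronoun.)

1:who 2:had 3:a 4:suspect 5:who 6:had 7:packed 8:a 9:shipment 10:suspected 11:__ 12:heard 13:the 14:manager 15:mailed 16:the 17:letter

1

The marked gap is the subject of "heard".
Its filler is the fronted wh-phrase "who", at word 1.
(The other dependency links word 4 to a gap after word 5.)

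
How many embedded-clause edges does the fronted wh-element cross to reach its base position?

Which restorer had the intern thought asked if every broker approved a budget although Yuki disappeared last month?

"which restorer" is extracted from the subject of "asked".
Boundaries crossed, outermost first: [Ø] — 1 in total.

1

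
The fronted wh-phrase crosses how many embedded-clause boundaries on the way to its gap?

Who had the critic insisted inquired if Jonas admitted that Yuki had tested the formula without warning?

1

"who" is extracted from the subject of "inquired".
Boundaries crossed, outermost first: [Ø] — 1 in total.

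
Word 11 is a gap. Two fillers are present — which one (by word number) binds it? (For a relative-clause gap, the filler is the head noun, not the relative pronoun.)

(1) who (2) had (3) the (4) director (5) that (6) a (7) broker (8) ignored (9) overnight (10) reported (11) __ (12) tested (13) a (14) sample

1

The marked gap is the subject of "tested".
Its filler is the fronted wh-phrase "who", at word 1.
(The other dependency links word 4 to a gap after word 8.)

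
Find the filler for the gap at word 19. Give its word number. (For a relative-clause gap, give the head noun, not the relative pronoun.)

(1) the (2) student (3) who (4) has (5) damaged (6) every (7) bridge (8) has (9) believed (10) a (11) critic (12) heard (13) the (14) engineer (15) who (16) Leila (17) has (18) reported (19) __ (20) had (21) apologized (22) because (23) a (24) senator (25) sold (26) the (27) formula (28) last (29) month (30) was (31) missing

14

The gap at 19 is the subject of "apologized", inside a relative clause.
The relative pronoun is "who" (word 15); it is bound by the head noun immediately before it.
Its filler is the head noun "engineer", at word 14.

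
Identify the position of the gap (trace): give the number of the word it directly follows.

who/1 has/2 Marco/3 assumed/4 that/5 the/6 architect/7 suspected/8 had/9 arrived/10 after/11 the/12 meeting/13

The displaced element is "who" (word 1).
It is linked across 2 clause boundaries (that → Ø).
It functions as the subject of "arrived", so the gap sits immediately after word 8 ("suspected").
Base order: Marco has assumed that the architect suspected who had arrived after the meeting.

8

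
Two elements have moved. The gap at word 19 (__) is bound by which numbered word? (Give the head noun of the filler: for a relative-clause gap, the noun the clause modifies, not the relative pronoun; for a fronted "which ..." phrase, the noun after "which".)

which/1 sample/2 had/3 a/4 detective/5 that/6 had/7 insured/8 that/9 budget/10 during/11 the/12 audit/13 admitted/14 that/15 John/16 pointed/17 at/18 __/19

2

The marked gap is the object of the preposition "at" of "pointed".
Its filler is the fronted wh-phrase "which sample", at word 2.
(The other dependency links word 5 to a gap after word 6.)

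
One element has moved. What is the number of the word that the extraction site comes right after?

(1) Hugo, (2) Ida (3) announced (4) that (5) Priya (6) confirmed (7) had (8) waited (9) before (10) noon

The displaced element is "Hugo" (word 1).
It is linked across 2 clause boundaries (that → Ø).
It functions as the subject of "waited", so the gap sits immediately after word 6 ("confirmed").
Base order: Ida announced that Priya confirmed Hugo had waited before noon.

6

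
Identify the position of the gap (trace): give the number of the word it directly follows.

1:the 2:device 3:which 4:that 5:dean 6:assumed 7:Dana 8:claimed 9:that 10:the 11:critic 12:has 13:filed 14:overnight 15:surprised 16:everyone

The displaced element is "the device" (word 2).
It is linked across 2 clause boundaries (Ø → that).
It functions as the direct object of "filed", so the gap sits immediately after word 13 ("filed").
Base order: That dean assumed Dana claimed that the critic has filed the device overnight.

13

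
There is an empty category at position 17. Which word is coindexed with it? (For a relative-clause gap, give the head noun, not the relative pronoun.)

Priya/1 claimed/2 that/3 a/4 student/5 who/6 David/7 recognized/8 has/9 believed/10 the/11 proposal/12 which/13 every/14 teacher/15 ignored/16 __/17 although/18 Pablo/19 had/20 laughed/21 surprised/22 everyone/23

12

The gap at 17 is the object of "ignored", inside a relative clause.
The relative pronoun is "which" (word 13); it is bound by the head noun immediately before it.
Its filler is the head noun "proposal", at word 12.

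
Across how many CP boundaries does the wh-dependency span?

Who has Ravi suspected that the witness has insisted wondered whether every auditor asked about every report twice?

2

"who" is extracted from the subject of "wondered".
Boundaries crossed, outermost first: [that], [Ø] — 2 in total.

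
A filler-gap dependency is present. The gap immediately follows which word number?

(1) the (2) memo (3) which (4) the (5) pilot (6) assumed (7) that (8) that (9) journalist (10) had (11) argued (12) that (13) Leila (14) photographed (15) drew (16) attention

14

The displaced element is "the memo" (word 2).
It is linked across 2 clause boundaries (that → that).
It functions as the direct object of "photographed", so the gap sits immediately after word 14 ("photographed").
Base order: The pilot assumed that that journalist had argued that Leila photographed the memo.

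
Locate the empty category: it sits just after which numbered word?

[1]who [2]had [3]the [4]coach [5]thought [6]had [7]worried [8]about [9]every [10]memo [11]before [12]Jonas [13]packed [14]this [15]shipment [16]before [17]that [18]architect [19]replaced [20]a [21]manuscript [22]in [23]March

5

The displaced element is "who" (word 1).
It is linked across 1 clause boundary (Ø).
It functions as the subject of "worried", so the gap sits immediately after word 5 ("thought").
Base order: The coach had thought that who had worried about every memo before Jonas packed this shipment before that architect replaced a manuscript in March.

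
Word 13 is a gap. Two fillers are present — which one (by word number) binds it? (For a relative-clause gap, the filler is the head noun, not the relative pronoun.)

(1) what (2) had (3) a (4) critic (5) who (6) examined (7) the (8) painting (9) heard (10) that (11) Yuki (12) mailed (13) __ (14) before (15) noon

1

The marked gap is the direct object of "mailed".
Its filler is the fronted wh-phrase "what", at word 1.
(The other dependency links word 4 to a gap after word 5.)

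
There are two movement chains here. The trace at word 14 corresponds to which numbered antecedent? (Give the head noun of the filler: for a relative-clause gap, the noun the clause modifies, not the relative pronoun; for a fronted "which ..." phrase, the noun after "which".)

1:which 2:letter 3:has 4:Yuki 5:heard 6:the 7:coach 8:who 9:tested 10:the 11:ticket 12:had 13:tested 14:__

2

The marked gap is the direct object of "tested".
Its filler is the fronted wh-phrase "which letter", at word 2.
(The other dependency links word 7 to a gap after word 8.)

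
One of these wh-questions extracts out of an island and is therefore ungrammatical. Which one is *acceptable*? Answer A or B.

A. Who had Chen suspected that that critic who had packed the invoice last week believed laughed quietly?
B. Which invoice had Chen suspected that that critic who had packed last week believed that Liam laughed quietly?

A

In B, the wh-phrase is extracted from inside a complex-NP island (relative clause) (introduced by "who"), which blocks movement.
In A, the extraction path crosses only that-complement boundaries, which are transparent.
So A is grammatical.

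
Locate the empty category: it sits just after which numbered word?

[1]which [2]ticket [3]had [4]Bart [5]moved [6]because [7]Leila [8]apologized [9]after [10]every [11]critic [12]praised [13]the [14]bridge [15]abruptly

The displaced element is "which ticket" (word 2).
It functions as the direct object of "moved", so the gap sits immediately after word 5 ("moved").
Base order: Bart had moved which ticket because Leila apologized after every critic praised the bridge abruptly.

5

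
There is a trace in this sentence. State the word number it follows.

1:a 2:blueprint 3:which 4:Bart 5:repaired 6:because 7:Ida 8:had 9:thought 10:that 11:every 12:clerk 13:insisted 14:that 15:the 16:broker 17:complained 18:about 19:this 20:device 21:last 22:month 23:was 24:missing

5

The displaced element is "a blueprint" (word 2).
It functions as the direct object of "repaired", so the gap sits immediately after word 5 ("repaired").
Base order: Bart repaired a blueprint because Ida had thought that every clerk insisted that the broker complained about this device last month.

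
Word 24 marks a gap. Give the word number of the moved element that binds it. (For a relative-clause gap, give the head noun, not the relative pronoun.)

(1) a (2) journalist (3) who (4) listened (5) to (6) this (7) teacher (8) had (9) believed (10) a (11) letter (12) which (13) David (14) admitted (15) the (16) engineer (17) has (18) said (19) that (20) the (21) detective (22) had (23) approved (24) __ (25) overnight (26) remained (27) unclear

11

The gap at 24 is the object of "approved", inside a relative clause.
The relative pronoun is "which" (word 12); it is bound by the head noun immediately before it.
Its filler is the head noun "letter", at word 11.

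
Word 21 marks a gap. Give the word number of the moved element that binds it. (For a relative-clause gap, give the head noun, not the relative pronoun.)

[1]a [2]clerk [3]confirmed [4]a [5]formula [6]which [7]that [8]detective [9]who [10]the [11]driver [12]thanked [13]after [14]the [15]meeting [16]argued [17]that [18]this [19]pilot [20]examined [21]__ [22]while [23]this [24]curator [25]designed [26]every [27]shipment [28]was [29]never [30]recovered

5

The gap at 21 is the object of "examined", inside a relative clause.
The relative pronoun is "which" (word 6); it is bound by the head noun immediately before it.
Its filler is the head noun "formula", at word 5.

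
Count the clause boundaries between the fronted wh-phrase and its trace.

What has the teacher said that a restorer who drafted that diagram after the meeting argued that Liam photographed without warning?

2

"what" is extracted from the object of "photographed".
Boundaries crossed, outermost first: [that], [that] — 2 in total.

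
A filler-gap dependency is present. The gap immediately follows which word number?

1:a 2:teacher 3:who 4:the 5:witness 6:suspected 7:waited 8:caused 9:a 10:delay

The displaced element is "a teacher" (word 2).
It is linked across 1 clause boundary (Ø).
It functions as the subject of "waited", so the gap sits immediately after word 6 ("suspected").
Base order: The witness suspected that a teacher waited.

6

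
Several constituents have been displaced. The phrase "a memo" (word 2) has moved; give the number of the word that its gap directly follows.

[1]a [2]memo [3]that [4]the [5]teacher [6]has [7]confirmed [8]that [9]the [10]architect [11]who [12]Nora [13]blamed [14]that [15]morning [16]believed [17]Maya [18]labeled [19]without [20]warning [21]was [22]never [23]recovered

18

The displaced element is "a memo" (word 2).
It is linked across 2 clause boundaries (that → Ø).
It functions as the direct object of "labeled", so the gap sits immediately after word 18 ("labeled").
Base order: The teacher has confirmed that the architect who Nora blamed that morning believed Maya labeled a memo without warning.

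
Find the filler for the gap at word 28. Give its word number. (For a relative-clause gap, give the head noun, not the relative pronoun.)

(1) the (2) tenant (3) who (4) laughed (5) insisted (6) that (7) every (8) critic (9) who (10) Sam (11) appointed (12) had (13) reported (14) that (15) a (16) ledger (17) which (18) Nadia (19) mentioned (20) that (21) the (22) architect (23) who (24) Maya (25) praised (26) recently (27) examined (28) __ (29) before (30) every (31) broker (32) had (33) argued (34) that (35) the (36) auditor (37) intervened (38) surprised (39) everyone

16

The gap at 28 is the object of "examined", inside a relative clause.
The relative pronoun is "which" (word 17); it is bound by the head noun immediately before it.
Its filler is the head noun "ledger", at word 16.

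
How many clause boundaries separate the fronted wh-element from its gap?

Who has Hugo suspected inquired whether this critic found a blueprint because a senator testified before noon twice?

"who" is extracted from the subject of "inquired".
Boundaries crossed, outermost first: [Ø] — 1 in total.

1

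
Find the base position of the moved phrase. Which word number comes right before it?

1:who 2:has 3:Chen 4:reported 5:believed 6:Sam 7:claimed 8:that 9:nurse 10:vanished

4

The displaced element is "who" (word 1).
It is linked across 1 clause boundary (Ø).
It functions as the subject of "believed", so the gap sits immediately after word 4 ("reported").
Base order: Chen has reported that who believed Sam claimed that nurse vanished.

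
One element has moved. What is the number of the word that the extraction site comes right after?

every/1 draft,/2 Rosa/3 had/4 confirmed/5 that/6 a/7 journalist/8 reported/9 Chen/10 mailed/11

The displaced element is "every draft" (word 2).
It is linked across 2 clause boundaries (that → Ø).
It functions as the direct object of "mailed", so the gap sits immediately after word 11 ("mailed").
Base order: Rosa had confirmed that a journalist reported Chen mailed every draft.

11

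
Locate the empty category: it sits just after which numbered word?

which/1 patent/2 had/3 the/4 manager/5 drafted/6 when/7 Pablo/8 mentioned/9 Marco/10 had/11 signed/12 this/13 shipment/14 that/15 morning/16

6

The displaced element is "which patent" (word 2).
It functions as the direct object of "drafted", so the gap sits immediately after word 6 ("drafted").
Base order: The manager had drafted which patent when Pablo mentioned Marco had signed this shipment that morning.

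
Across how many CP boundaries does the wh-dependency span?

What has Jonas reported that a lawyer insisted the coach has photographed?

"what" is extracted from the object of "photographed".
Boundaries crossed, outermost first: [that], [Ø] — 2 in total.

2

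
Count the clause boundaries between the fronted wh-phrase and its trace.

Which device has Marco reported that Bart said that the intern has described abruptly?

2

"which device" is extracted from the object of "described".
Boundaries crossed, outermost first: [that], [that] — 2 in total.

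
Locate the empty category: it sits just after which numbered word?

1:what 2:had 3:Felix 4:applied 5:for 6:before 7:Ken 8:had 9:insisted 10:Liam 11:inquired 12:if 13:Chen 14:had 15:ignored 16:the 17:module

5

The displaced element is "what" (word 1).
It functions as the object of the preposition "for" of "applied", so the gap sits immediately after word 5 ("for").
Base order: Felix had applied for what before Ken had insisted Liam inquired if Chen had ignored the module.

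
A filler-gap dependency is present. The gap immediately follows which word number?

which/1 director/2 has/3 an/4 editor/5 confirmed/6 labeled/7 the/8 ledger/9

6

The displaced element is "which director" (word 2).
It is linked across 1 clause boundary (Ø).
It functions as the subject of "labeled", so the gap sits immediately after word 6 ("confirmed").
Base order: An editor has confirmed which director labeled the ledger.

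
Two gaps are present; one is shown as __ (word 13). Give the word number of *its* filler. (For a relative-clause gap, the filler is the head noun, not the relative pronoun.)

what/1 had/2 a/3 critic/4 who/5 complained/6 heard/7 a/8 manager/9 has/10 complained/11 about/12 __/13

The marked gap is the object of the preposition "about" of "complained".
Its filler is the fronted wh-phrase "what", at word 1.
(The other dependency links word 4 to a gap after word 5.)

1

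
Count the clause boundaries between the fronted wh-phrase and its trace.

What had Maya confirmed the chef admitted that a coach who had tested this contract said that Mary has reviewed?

"what" is extracted from the object of "reviewed".
Boundaries crossed, outermost first: [Ø], [that], [that] — 3 in total.

3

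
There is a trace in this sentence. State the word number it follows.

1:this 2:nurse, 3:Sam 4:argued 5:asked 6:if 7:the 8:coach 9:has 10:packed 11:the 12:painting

4

The displaced element is "this nurse" (word 2).
It is linked across 1 clause boundary (Ø).
It functions as the subject of "asked", so the gap sits immediately after word 4 ("argued").
Base order: Sam argued that this nurse asked if the coach has packed the painting.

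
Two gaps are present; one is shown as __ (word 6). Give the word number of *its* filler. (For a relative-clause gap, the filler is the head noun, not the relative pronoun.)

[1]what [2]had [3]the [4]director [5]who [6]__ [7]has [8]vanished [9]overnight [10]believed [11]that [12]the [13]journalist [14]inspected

4

The marked gap is inside the relative clause, the subject of "vanished".
Its filler is the head noun "director" (via "who"), at word 4.
(The other dependency links word 1 to a gap after word 14.)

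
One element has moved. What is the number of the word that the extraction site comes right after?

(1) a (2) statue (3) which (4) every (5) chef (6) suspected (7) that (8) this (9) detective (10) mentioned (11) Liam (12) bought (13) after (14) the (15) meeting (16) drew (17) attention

The displaced element is "a statue" (word 2).
It is linked across 2 clause boundaries (that → Ø).
It functions as the direct object of "bought", so the gap sits immediately after word 12 ("bought").
Base order: Every chef suspected that this detective mentioned Liam bought a statue after the meeting.

12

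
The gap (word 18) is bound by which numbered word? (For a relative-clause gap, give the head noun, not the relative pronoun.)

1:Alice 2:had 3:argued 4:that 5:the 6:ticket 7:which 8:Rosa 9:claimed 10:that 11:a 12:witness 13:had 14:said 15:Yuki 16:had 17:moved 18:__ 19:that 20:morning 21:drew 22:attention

6

The gap at 18 is the object of "moved", inside a relative clause.
The relative pronoun is "which" (word 7); it is bound by the head noun immediately before it.
Its filler is the head noun "ticket", at word 6.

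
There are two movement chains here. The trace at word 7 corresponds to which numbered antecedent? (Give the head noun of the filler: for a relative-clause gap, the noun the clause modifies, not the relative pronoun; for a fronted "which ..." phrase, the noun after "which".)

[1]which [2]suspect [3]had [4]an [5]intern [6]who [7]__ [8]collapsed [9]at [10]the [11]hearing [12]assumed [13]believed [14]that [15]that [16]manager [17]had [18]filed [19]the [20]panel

5

The marked gap is inside the relative clause, the subject of "collapsed".
Its filler is the head noun "intern" (via "who"), at word 5.
(The other dependency links word 2 to a gap after word 12.)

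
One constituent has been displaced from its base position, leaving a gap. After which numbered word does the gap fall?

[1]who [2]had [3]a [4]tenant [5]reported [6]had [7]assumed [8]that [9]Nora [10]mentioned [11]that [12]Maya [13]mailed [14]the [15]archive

5

The displaced element is "who" (word 1).
It is linked across 1 clause boundary (Ø).
It functions as the subject of "assumed", so the gap sits immediately after word 5 ("reported").
Base order: A tenant had reported who had assumed that Nora mentioned that Maya mailed the archive.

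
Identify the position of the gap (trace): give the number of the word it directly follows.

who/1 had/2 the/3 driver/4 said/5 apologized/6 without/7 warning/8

5

The displaced element is "who" (word 1).
It is linked across 1 clause boundary (Ø).
It functions as the subject of "apologized", so the gap sits immediately after word 5 ("said").
Base order: The driver had said that who apologized without warning.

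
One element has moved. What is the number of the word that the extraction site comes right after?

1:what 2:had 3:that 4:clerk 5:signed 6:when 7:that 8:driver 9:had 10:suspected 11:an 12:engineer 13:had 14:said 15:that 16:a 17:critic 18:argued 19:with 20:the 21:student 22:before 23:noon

The displaced element is "what" (word 1).
It functions as the direct object of "signed", so the gap sits immediately after word 5 ("signed").
Base order: That clerk had signed what when that driver had suspected an engineer had said that a critic argued with the student before noon.

5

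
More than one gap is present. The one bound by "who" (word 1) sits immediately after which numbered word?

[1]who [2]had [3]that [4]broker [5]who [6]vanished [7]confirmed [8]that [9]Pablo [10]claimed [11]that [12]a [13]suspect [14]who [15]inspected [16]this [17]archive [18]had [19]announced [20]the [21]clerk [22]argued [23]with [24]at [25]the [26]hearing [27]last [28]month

23

The displaced element is "who" (word 1).
It is linked across 3 clause boundaries (that → that → Ø).
It functions as the object of the preposition "with" of "argued", so the gap sits immediately after word 23 ("with").
Base order: That broker who vanished had confirmed that Pablo claimed that a suspect who inspected this archive had announced the clerk argued with who at the hearing last month.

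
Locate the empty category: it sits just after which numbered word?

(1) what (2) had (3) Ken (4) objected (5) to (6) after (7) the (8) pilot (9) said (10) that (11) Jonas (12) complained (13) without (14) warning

The displaced element is "what" (word 1).
It functions as the object of the preposition "to" of "objected", so the gap sits immediately after word 5 ("to").
Base order: Ken had objected to what after the pilot said that Jonas complained without warning.

5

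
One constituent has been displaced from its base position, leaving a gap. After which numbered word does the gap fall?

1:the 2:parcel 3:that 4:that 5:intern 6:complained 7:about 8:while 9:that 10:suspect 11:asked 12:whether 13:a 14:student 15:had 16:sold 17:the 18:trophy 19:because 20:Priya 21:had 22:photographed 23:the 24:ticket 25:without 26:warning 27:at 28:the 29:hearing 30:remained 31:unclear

7

The displaced element is "the parcel" (word 2).
It functions as the object of the preposition "about" of "complained", so the gap sits immediately after word 7 ("about").
Base order: That intern complained about the parcel while that suspect asked whether a student had sold the trophy because Priya had photographed the ticket without warning at the hearing.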